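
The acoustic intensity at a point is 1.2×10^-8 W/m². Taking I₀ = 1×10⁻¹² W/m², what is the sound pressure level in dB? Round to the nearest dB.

41 dB

L = 10·log₁₀(I/I₀) = 10·log₁₀(1.2×10^-8/10⁻¹²) = 10·log₁₀(1.2×10^4).
L = 10·(0.0792 + 4) = 40.79 dB.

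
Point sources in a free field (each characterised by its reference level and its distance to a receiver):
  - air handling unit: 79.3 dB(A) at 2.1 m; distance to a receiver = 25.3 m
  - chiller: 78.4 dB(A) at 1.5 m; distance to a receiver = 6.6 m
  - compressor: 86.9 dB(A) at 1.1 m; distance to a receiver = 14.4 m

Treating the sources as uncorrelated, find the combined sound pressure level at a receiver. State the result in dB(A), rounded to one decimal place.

First find each source's level at the receiver (point-source: −20·log₁₀(r/r_ref)), then combine on an intensity basis.
air handling unit: 79.3 − 20·log₁₀(25.3/2.1) = 79.3 − 21.62 = 57.68 dB(A).
chiller: 78.4 − 20·log₁₀(6.6/1.5) = 78.4 − 12.87 = 65.53 dB(A).
compressor: 86.9 − 20·log₁₀(14.4/1.1) = 86.9 − 22.34 = 64.56 dB(A).
Σ 10^(L/10) = 7.018e+06 → L_total = 10·log₁₀(7.018e+06) = 68.46 dB(A).

68.5 dB(A)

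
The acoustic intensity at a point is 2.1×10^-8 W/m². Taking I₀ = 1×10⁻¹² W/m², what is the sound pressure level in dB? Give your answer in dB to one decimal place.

I/I₀ = 2.1×10^-8/10⁻¹² = 2.1×10^4, and L = 10·log₁₀(I/I₀).
L = 10·(0.3222 + 4) = 43.22 dB.

43.2 dB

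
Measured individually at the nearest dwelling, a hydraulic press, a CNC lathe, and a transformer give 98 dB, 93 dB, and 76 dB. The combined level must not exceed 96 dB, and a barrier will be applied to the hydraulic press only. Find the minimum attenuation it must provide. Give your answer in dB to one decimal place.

Fixed contribution from the other sources: Σ 10^(L/10) = 10^(93/10) + 10^(76/10) = 2.035e+09 (93.09 dB).
The limit corresponds to 10^(96/10) = 3.981e+09; subtracting the fixed part leaves 1.946e+09 for the hydraulic press, i.e. 92.89 dB.
Required insertion loss = 98 − 92.89 = 5.11 dB.

5.1 dB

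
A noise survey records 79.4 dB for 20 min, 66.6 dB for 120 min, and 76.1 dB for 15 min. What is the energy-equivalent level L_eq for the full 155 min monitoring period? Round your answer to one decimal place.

The energy average is taken in the linear domain: L_eq = 10·log₁₀[(Σ tᵢ·10^(Lᵢ/10))/T], T = 155 min.
Σ tᵢ·10^(Lᵢ/10) = 20·10^(79.4/10) + 120·10^(66.6/10) + 15·10^(76.1/10) = 2.902e+09.
L_eq = 10·log₁₀(2.902e+09/155) = 72.72 dB.

72.7 dB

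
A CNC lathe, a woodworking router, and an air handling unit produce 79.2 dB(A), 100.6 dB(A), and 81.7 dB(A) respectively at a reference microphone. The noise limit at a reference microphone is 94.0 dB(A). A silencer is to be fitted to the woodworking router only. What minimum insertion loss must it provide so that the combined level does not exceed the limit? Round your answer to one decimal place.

The untreated sources together contribute 10^(79.2/10) + 10^(81.7/10) = 2.311e+08, i.e. 83.64 dB(A).
To meet 94.0 dB(A) overall, the treated woodworking router may contribute at most 10^(94.0/10) − 2.311e+08 = 2.281e+09, i.e. 93.58 dB(A).
Required insertion loss = 100.6 − 93.58 = 7.02 dB.

7.0 dB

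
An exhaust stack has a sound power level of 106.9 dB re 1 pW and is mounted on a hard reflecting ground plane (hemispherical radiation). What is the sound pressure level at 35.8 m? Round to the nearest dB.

68 dB

L_p = L_w − 10·log₁₀(2π·r²) with r = 35.8 m.
2π·r² = 8053 m², 10·log₁₀ of that is 39.059 dB.
L_p = 106.9 − 39.059 = 67.84 dB.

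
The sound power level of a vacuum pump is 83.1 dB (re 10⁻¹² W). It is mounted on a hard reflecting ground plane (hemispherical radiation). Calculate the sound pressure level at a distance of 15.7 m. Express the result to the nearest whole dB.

L_p = L_w − 10·log₁₀(2π·r²) with r = 15.7 m.
2π·r² = 1549 m², 10·log₁₀ of that is 31.900 dB.
L_p = 83.1 − 31.900 = 51.20 dB.

51 dB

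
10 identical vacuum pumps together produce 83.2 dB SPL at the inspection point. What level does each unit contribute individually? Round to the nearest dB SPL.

73 dB SPL

Dividing the total intensity by 10 lowers the level by 10·log₁₀ 10 = 10.000 dB: L₁ = 83.2 − 10.000.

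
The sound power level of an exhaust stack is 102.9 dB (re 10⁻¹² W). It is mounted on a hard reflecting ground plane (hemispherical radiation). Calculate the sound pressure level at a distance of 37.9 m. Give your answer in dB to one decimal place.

Free-field hemispherical radiation: L_p = L_w − 10·log₁₀(2π·r²), r = 37.9 m.
2π·r² = 9025 m², 10·log₁₀ of that is 39.555 dB.
L_p = 102.9 − 39.555 = 63.35 dB.

63.3 dB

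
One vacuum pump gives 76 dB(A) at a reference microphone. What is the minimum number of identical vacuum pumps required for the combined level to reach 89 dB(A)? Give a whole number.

20

N identical sources give L₁ + 10·log₁₀ N, so require 10·log₁₀ N ≥ 89 − 76 = 13.0 dB.
N ≥ 10^(13.0/10) = 19.953, so N = 20.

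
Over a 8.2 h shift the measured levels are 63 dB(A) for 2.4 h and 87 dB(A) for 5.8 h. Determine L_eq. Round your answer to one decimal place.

85.5 dB(A)

Weight each interval's intensity by its duration and average over T = 8.2 h:
Σ tᵢ·10^(Lᵢ/10) = 2.4·10^(63/10) + 5.8·10^(87/10) = 2.912e+09.
L_eq = 10·log₁₀(2.912e+09/8.2) = 85.50 dB(A).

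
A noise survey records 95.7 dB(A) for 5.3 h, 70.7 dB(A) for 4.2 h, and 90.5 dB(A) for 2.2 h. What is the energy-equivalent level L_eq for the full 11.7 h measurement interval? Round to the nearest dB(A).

93 dB(A)

L_eq = 10·log₁₀[(1/T)·Σ tᵢ·10^(Lᵢ/10)] with T = 11.7 h.
Σ tᵢ·10^(Lᵢ/10) = 5.3·10^(95.7/10) + 4.2·10^(70.7/10) + 2.2·10^(90.5/10) = 2.221e+10.
L_eq = 10·log₁₀(2.221e+10/11.7) = 92.78 dB(A).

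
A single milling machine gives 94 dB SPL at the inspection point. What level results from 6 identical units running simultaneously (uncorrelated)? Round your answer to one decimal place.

101.8 dB SPL

With 6 equal, uncorrelated contributions the intensity is 6× that of one unit, giving a rise of 10·log₁₀ 6.
L_total = 94 + 10·log₁₀(6) = 94 + 7.782 = 101.78 dB SPL.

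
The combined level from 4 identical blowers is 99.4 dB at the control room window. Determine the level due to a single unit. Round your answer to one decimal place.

Dividing the total intensity by 4 lowers the level by 10·log₁₀ 4 = 6.021 dB: L₁ = 99.4 − 6.021.

93.4 dB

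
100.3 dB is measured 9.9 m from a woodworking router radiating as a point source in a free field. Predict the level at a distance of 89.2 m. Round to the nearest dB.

Point-source attenuation: ΔL = 20·log₁₀(r₂/r₁) = 20·log₁₀(89.2/9.9) = 19.095 dB.
L₂ = 100.3 − 20·log₁₀(89.2/9.9) = 100.3 − 19.095 = 81.21 dB.

81 dB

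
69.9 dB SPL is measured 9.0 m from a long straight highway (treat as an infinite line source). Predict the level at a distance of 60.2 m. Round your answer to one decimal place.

Line-source attenuation: ΔL = 10·log₁₀(r₂/r₁) = 10·log₁₀(60.2/9.0) = 8.254 dB.
L₂ = 69.9 − 10·log₁₀(60.2/9.0) = 69.9 − 8.254 = 61.65 dB SPL.

61.6 dB SPL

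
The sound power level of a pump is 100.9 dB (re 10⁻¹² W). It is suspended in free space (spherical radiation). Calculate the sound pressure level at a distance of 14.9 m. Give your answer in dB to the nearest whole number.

L_p = L_w − 10·log₁₀(4π·r²) with r = 14.9 m.
4π·r² = 2790 m², 10·log₁₀ of that is 34.456 dB.
L_p = 100.9 − 34.456 = 66.44 dB.

66 dB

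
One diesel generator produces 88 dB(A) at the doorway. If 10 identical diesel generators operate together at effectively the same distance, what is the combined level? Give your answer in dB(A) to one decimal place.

98.0 dB(A)

N identical incoherent sources raise the level by 10·log₁₀ N.
L_total = 88 + 10·log₁₀(10) = 88 + 10.000 = 98.00 dB(A).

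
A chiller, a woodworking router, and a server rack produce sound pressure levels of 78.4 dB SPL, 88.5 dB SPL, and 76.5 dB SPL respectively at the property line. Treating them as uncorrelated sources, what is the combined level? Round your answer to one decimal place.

89.1 dB SPL

For uncorrelated sources the intensities add, so convert each level to linear form, sum, and take 10·log₁₀ of the total.
Σ 10^(L/10) = 10^(78.4/10) + 10^(88.5/10) + 10^(76.5/10) = 8.218e+08.
L_total = 10·log₁₀(8.218e+08) = 89.15 dB SPL.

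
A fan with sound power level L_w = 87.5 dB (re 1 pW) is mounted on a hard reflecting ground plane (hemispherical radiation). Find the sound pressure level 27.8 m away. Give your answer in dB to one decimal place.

L_p = L_w − 10·log₁₀(2π·r²) with r = 27.8 m.
2π·r² = 4856 m², 10·log₁₀ of that is 36.863 dB.
L_p = 87.5 − 36.863 = 50.64 dB.

50.6 dB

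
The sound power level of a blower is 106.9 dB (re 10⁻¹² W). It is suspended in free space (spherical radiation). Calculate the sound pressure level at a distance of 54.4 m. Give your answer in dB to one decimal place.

The power spreads over a sphere of area 4π·r², so L_p = L_w − 10·log₁₀(4π·r²).
4π·r² = 3.719e+04 m², 10·log₁₀ of that is 45.704 dB.
L_p = 106.9 − 45.704 = 61.20 dB.

61.2 dB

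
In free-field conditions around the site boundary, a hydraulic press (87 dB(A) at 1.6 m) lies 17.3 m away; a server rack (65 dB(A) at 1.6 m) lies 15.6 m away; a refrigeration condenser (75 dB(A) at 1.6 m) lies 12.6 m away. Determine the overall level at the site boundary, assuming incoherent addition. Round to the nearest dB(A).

67 dB(A)

Apply inverse-square spreading to bring every level to the receiver, then sum 10^(L/10).
hydraulic press: 87 − 20·log₁₀(17.3/1.6) = 87 − 20.68 = 66.32 dB(A).
server rack: 65 − 20·log₁₀(15.6/1.6) = 65 − 19.78 = 45.22 dB(A).
refrigeration condenser: 75 − 20·log₁₀(12.6/1.6) = 75 − 17.93 = 57.07 dB(A).
Σ 10^(L/10) = 4.830e+06 → L_total = 10·log₁₀(4.830e+06) = 66.84 dB(A).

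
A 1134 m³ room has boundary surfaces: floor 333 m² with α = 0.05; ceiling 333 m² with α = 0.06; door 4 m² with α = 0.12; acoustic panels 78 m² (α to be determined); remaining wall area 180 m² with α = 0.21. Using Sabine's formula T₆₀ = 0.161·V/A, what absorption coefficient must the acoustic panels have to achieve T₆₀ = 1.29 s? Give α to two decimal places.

From T₆₀ = 0.161·V/A, the target T₆₀ = 1.29 s needs A = 0.161·1134/1.29 = 141.53 m².
Absorption from the other surfaces = 333·0.05 + 333·0.06 + 4·0.12 + 180·0.21 = 74.91 m², so the acoustic panels must supply 66.62 m² over 78 m².
α = 66.62/78 = 0.854.

0.85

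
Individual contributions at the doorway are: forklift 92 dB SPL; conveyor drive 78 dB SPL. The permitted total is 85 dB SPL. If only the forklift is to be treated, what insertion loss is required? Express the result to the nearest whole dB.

The untreated sources together contribute 10^(78/10) = 6.310e+07, i.e. 78.00 dB SPL.
The limit corresponds to 10^(85/10) = 3.162e+08; subtracting the fixed part leaves 2.531e+08 for the forklift, i.e. 84.03 dB SPL.
Required insertion loss = 92 − 84.03 = 7.97 dB.

8 dB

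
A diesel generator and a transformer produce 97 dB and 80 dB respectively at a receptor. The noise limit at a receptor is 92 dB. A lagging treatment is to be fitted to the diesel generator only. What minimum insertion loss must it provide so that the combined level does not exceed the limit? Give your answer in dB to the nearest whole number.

Fixed contribution from the other source: Σ 10^(L/10) = 10^(80/10) = 1.000e+08 (80.00 dB).
The limit corresponds to 10^(92/10) = 1.585e+09; subtracting the fixed part leaves 1.485e+09 for the diesel generator, i.e. 91.72 dB.
Required insertion loss = 97 − 91.72 = 5.28 dB.

5 dB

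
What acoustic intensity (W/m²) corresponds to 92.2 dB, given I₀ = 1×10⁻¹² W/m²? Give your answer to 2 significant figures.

I/I₀ = 10^(92.2/10) = 1.66e+09, so I = 1.66e+09 × 10⁻¹² W/m².

0.0017 W/m²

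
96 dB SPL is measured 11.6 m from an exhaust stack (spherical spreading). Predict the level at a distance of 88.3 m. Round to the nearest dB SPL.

Spherical spreading from a point source gives a 20·log₁₀(r₂/r₁) drop.
L₂ = 96 − 20·log₁₀(88.3/11.6) = 96 − 17.630 = 78.37 dB SPL.

78 dB SPL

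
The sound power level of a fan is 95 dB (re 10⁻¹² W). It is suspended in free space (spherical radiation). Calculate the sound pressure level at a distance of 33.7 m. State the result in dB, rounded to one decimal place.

53.5 dB

L_p = L_w − 10·log₁₀(4π·r²) with r = 33.7 m.
4π·r² = 1.427e+04 m², 10·log₁₀ of that is 41.545 dB.
L_p = 95 − 41.545 = 53.46 dB.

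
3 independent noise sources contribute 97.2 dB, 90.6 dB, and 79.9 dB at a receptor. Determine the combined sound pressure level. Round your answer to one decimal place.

Incoherent sources combine by intensity addition: L_total = 10·log₁₀(Σ 10^(L_i/10)).
Σ 10^(L/10) = 10^(97.2/10) + 10^(90.6/10) + 10^(79.9/10) = 6.494e+09.
L_total = 10·log₁₀(6.494e+09) = 98.13 dB.

98.1 dB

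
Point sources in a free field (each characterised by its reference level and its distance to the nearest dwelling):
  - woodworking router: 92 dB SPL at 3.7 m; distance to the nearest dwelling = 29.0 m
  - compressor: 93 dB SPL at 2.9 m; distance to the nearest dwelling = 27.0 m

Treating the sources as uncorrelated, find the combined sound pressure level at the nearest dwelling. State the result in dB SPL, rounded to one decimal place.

76.9 dB SPL

Propagate each source to the receiver with L = L_ref − 20·log₁₀(r/r_ref), then add intensities.
woodworking router: 92 − 20·log₁₀(29.0/3.7) = 92 − 17.88 = 74.12 dB SPL.
compressor: 93 − 20·log₁₀(27.0/2.9) = 93 − 19.38 = 73.62 dB SPL.
Σ 10^(L/10) = 4.882e+07 → L_total = 10·log₁₀(4.882e+07) = 76.89 dB SPL.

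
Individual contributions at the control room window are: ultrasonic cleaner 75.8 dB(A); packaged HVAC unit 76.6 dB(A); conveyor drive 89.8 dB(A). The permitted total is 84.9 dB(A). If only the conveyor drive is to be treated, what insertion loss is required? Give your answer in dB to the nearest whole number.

6 dB

Fixed contribution from the other sources: Σ 10^(L/10) = 10^(75.8/10) + 10^(76.6/10) = 8.373e+07 (79.23 dB(A)).
The limit corresponds to 10^(84.9/10) = 3.090e+08; subtracting the fixed part leaves 2.253e+08 for the conveyor drive, i.e. 83.53 dB(A).
Required insertion loss = 89.8 − 83.53 = 6.27 dB.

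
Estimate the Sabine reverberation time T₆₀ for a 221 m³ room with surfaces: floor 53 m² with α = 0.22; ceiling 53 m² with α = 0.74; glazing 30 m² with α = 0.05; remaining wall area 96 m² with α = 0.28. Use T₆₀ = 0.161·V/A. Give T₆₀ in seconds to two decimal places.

Total absorption A = 53·0.22 + 53·0.74 + 30·0.05 + 96·0.28 = 79.26 m² sabins.
T₆₀ = 0.161·V/A = 0.161·221/79.26 = 0.449 s.

0.45 s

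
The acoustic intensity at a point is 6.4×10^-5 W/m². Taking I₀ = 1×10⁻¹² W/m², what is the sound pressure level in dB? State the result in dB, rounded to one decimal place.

78.1 dB

Dividing by I₀ shifts the exponent by 12: I/I₀ = 6.4×10^7.
L = 10·(0.8062 + 7) = 78.06 dB.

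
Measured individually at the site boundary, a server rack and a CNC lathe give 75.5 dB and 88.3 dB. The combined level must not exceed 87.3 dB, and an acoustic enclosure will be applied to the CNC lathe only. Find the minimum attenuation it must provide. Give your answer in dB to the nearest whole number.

1 dB

Everything except the CNC lathe sums to 10^(75.5/10) = 3.548e+07 in linear terms, 75.50 dB.
The limit corresponds to 10^(87.3/10) = 5.370e+08; subtracting the fixed part leaves 5.016e+08 for the CNC lathe, i.e. 87.00 dB.
Required insertion loss = 88.3 − 87.00 = 1.30 dB.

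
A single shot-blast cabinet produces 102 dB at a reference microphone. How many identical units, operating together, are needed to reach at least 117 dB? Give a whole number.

32

N identical sources give L₁ + 10·log₁₀ N, so require 10·log₁₀ N ≥ 117 − 102 = 15.0 dB.
N ≥ 10^(15.0/10) = 31.623, so N = 32.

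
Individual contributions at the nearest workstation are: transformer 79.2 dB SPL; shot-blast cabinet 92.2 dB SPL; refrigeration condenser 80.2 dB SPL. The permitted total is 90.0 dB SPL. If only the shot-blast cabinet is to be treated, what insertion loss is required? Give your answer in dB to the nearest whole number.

Everything except the shot-blast cabinet sums to 10^(79.2/10) + 10^(80.2/10) = 1.879e+08 in linear terms, 82.74 dB SPL.
The limit corresponds to 10^(90.0/10) = 1.000e+09; subtracting the fixed part leaves 8.121e+08 for the shot-blast cabinet, i.e. 89.10 dB SPL.
So the shot-blast cabinet must be reduced from 92.2 to 89.10 dB SPL: IL = 3.10 dB.

3 dB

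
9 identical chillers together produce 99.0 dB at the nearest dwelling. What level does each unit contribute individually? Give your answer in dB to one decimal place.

89.5 dB

For N identical incoherent sources L_total = L₁ + 10·log₁₀ N, so L₁ = 99.0 − 10·log₁₀(9) = 99.0 − 9.542.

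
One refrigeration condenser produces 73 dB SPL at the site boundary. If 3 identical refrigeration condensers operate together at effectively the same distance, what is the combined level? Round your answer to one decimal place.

N identical incoherent sources raise the level by 10·log₁₀ N.
L_total = 73 + 10·log₁₀(3) = 73 + 4.771 = 77.77 dB SPL.

77.8 dB SPL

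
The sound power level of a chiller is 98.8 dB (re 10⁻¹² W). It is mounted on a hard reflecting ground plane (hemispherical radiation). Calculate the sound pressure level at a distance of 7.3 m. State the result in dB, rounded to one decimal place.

73.6 dB

Free-field hemispherical radiation: L_p = L_w − 10·log₁₀(2π·r²), r = 7.3 m.
2π·r² = 334.8 m², 10·log₁₀ of that is 25.248 dB.
L_p = 98.8 − 25.248 = 73.55 dB.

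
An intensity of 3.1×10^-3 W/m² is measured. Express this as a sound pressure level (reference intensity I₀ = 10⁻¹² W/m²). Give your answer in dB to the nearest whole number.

L = 10·log₁₀(I/I₀) = 10·log₁₀(3.1×10^-3/10⁻¹²) = 10·log₁₀(3.1×10^9).
L = 10·(0.4914 + 9) = 94.91 dB.

95 dB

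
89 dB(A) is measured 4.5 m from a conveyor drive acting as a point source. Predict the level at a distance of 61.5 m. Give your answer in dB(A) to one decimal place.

Spherical spreading from a point source gives a 20·log₁₀(r₂/r₁) drop.
L₂ = 89 − 20·log₁₀(61.5/4.5) = 89 − 22.713 = 66.29 dB(A).

66.3 dB(A)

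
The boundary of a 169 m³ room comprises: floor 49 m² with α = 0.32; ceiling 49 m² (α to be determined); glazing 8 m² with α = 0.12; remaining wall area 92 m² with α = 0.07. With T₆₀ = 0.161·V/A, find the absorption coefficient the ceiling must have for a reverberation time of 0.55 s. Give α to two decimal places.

From T₆₀ = 0.161·V/A, the target T₆₀ = 0.55 s needs A = 0.161·169/0.55 = 49.47 m².
Absorption from the other surfaces = 49·0.32 + 8·0.12 + 92·0.07 = 23.08 m², so the ceiling must supply 26.39 m² over 49 m².
α = 26.39/49 = 0.539.

0.54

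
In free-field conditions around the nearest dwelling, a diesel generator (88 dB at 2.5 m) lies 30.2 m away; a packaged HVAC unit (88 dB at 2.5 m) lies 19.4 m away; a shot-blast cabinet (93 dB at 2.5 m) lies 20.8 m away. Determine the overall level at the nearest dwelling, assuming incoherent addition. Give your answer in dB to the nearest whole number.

Apply inverse-square spreading to bring every level to the receiver, then sum 10^(L/10).
diesel generator: 88 − 20·log₁₀(30.2/2.5) = 88 − 21.64 = 66.36 dB.
packaged HVAC unit: 88 − 20·log₁₀(19.4/2.5) = 88 − 17.80 = 70.20 dB.
shot-blast cabinet: 93 − 20·log₁₀(20.8/2.5) = 93 − 18.40 = 74.60 dB.
Σ 10^(L/10) = 4.363e+07 → L_total = 10·log₁₀(4.363e+07) = 76.40 dB.

76 dB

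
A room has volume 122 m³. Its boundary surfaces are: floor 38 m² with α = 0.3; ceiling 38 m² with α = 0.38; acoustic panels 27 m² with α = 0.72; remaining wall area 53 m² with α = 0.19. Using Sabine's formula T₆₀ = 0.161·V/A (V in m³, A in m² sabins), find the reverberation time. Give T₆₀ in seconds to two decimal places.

A = Σ Sᵢαᵢ = 38·0.3 + 38·0.38 + 27·0.72 + 53·0.19 = 55.35 m².
T₆₀ = 0.161·V/A = 0.161·122/55.35 = 0.355 s.

0.35 s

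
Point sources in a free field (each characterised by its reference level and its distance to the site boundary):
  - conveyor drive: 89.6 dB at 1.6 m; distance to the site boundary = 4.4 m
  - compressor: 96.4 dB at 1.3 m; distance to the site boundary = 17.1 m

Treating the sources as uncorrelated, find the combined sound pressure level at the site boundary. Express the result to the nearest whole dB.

First find each source's level at the receiver (point-source: −20·log₁₀(r/r_ref)), then combine on an intensity basis.
conveyor drive: 89.6 − 20·log₁₀(4.4/1.6) = 89.6 − 8.79 = 80.81 dB.
compressor: 96.4 − 20·log₁₀(17.1/1.3) = 96.4 − 22.38 = 74.02 dB.
Σ 10^(L/10) = 1.458e+08 → L_total = 10·log₁₀(1.458e+08) = 81.64 dB.

82 dB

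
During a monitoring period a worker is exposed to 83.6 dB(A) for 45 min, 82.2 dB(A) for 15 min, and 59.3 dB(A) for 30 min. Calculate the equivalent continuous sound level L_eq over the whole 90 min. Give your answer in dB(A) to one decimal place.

The energy average is taken in the linear domain: L_eq = 10·log₁₀[(Σ tᵢ·10^(Lᵢ/10))/T], T = 90 min.
Σ tᵢ·10^(Lᵢ/10) = 45·10^(83.6/10) + 15·10^(82.2/10) + 30·10^(59.3/10) = 1.282e+10.
L_eq = 10·log₁₀(1.282e+10/90) = 81.54 dB(A).

81.5 dB(A)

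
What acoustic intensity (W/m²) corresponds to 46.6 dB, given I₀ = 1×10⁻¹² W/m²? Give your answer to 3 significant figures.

L = 10·log₁₀(I/I₀) ⇒ I = I₀·10^(L/10) = 10⁻¹² × 10^4.66.

4.57e-08 W/m²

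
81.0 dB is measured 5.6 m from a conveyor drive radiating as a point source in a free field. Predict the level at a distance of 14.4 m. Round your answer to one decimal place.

Spherical spreading from a point source gives a 20·log₁₀(r₂/r₁) drop.
L₂ = 81.0 − 20·log₁₀(14.4/5.6) = 81.0 − 8.203 = 72.80 dB.

72.8 dB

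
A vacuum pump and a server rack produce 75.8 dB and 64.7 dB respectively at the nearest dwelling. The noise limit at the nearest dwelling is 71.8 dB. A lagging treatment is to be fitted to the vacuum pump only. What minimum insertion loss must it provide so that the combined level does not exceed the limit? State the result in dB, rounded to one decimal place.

4.9 dB

The untreated sources together contribute 10^(64.7/10) = 2.951e+06, i.e. 64.70 dB.
To meet 71.8 dB overall, the treated vacuum pump may contribute at most 10^(71.8/10) − 2.951e+06 = 1.218e+07, i.e. 70.86 dB.
So the vacuum pump must be reduced from 75.8 to 70.86 dB: IL = 4.94 dB.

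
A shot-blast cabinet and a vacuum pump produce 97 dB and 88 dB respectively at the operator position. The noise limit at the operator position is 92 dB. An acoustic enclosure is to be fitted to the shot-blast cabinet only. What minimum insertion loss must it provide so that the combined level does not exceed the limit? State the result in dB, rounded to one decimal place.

7.2 dB

The untreated sources together contribute 10^(88/10) = 6.310e+08, i.e. 88.00 dB.
To meet 92 dB overall, the treated shot-blast cabinet may contribute at most 10^(92/10) − 6.310e+08 = 9.539e+08, i.e. 89.80 dB.
Required insertion loss = 97 − 89.80 = 7.20 dB.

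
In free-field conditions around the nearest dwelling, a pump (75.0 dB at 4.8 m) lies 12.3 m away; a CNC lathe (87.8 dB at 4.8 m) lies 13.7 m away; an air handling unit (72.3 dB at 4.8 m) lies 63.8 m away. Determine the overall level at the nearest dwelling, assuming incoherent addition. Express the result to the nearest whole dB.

First find each source's level at the receiver (point-source: −20·log₁₀(r/r_ref)), then combine on an intensity basis.
pump: 75.0 − 20·log₁₀(12.3/4.8) = 75.0 − 8.17 = 66.83 dB.
CNC lathe: 87.8 − 20·log₁₀(13.7/4.8) = 87.8 − 9.11 = 78.69 dB.
air handling unit: 72.3 − 20·log₁₀(63.8/4.8) = 72.3 − 22.47 = 49.83 dB.
Σ 10^(L/10) = 7.888e+07 → L_total = 10·log₁₀(7.888e+07) = 78.97 dB.

79 dB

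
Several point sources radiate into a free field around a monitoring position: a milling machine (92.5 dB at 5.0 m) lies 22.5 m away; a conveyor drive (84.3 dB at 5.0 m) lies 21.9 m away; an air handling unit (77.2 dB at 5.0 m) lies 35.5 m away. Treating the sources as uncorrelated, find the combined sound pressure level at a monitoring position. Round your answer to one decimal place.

Propagate each source to the receiver with L = L_ref − 20·log₁₀(r/r_ref), then add intensities.
milling machine: 92.5 − 20·log₁₀(22.5/5.0) = 92.5 − 13.06 = 79.44 dB.
conveyor drive: 84.3 − 20·log₁₀(21.9/5.0) = 84.3 − 12.83 = 71.47 dB.
air handling unit: 77.2 − 20·log₁₀(35.5/5.0) = 77.2 − 17.03 = 60.17 dB.
Σ 10^(L/10) = 1.029e+08 → L_total = 10·log₁₀(1.029e+08) = 80.12 dB.

80.1 dB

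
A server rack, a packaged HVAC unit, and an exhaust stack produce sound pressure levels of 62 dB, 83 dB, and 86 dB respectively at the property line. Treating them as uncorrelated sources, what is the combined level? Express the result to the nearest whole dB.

88 dB

Incoherent sources combine by intensity addition: L_total = 10·log₁₀(Σ 10^(L_i/10)).
Σ 10^(L/10) = 10^(62/10) + 10^(83/10) + 10^(86/10) = 5.992e+08.
L_total = 10·log₁₀(5.992e+08) = 87.78 dB.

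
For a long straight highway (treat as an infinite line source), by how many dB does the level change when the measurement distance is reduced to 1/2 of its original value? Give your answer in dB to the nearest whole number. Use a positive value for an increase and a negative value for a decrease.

+3 dB

A line source loses 3 dB per doubling of distance; generally ΔL = −10·log₁₀(r₂/r₁).
ΔL = −10·log₁₀(0.5) = +3.01 dB.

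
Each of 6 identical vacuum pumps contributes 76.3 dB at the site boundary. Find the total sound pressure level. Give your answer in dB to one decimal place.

N identical incoherent sources raise the level by 10·log₁₀ N.
L_total = 76.3 + 10·log₁₀(6) = 76.3 + 7.782 = 84.08 dB.

84.1 dB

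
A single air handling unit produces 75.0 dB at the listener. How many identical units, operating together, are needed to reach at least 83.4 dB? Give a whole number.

Need L₁ + 10·log₁₀ N ≥ 83.4, i.e. log₁₀ N ≥ 0.84.
N ≥ 10^(8.4/10) = 6.918, so N = 7.

7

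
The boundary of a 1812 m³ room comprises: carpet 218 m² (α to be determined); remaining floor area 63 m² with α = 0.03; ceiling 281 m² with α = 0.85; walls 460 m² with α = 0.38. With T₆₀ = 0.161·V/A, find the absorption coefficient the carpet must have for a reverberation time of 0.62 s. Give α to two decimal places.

From T₆₀ = 0.161·V/A, the target T₆₀ = 0.62 s needs A = 0.161·1812/0.62 = 470.54 m².
Absorption from the other surfaces = 63·0.03 + 281·0.85 + 460·0.38 = 415.54 m², so the carpet must supply 55.00 m² over 218 m².
α = 55.00/218 = 0.252.

0.25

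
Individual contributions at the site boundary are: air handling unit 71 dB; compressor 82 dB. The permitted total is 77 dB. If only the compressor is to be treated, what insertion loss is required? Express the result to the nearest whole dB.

6 dB

Fixed contribution from the other source: Σ 10^(L/10) = 10^(71/10) = 1.259e+07 (71.00 dB).
To meet 77 dB overall, the treated compressor may contribute at most 10^(77/10) − 1.259e+07 = 3.753e+07, i.e. 75.74 dB.
So the compressor must be reduced from 82 to 75.74 dB: IL = 6.26 dB.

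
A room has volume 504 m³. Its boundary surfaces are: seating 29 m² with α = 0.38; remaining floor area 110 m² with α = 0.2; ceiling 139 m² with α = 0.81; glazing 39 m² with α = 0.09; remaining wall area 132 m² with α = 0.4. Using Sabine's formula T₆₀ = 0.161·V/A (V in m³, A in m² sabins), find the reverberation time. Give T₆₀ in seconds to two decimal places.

Summing Sᵢαᵢ: 29·0.38 + 110·0.2 + 139·0.81 + 39·0.09 + 132·0.4 = 201.92 m².
T₆₀ = 0.161 × 504 / 201.92 = 0.402 s.

0.40 s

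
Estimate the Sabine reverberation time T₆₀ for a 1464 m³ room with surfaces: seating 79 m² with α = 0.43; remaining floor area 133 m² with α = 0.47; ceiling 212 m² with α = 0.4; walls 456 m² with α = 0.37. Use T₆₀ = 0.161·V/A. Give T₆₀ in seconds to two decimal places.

0.67 s

A = Σ Sᵢαᵢ = 79·0.43 + 133·0.47 + 212·0.4 + 456·0.37 = 350.00 m².
T₆₀ = 0.161 × 1464 / 350.00 = 0.673 s.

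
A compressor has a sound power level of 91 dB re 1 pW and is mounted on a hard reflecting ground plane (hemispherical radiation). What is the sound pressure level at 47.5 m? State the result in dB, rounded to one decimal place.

49.5 dB

The power spreads over a hemisphere of area 2π·r², so L_p = L_w − 10·log₁₀(2π·r²).
2π·r² = 1.418e+04 m², 10·log₁₀ of that is 41.516 dB.
L_p = 91 − 41.516 = 49.48 dB.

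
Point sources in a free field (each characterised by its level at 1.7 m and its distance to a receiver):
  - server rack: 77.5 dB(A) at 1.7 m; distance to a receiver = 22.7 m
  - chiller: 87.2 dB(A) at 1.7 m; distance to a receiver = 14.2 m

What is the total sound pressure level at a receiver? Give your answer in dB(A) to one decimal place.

68.9 dB(A)

Propagate each source to the receiver with L = L_ref − 20·log₁₀(r/r_ref), then add intensities.
server rack: 77.5 − 20·log₁₀(22.7/1.7) = 77.5 − 22.51 = 54.99 dB(A).
chiller: 87.2 − 20·log₁₀(14.2/1.7) = 87.2 − 18.44 = 68.76 dB(A).
Σ 10^(L/10) = 7.837e+06 → L_total = 10·log₁₀(7.837e+06) = 68.94 dB(A).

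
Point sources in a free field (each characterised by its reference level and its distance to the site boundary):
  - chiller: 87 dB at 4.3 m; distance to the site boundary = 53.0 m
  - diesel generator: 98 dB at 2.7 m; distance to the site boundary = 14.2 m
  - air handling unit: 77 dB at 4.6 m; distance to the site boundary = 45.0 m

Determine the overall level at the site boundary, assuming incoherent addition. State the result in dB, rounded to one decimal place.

Apply inverse-square spreading to bring every level to the receiver, then sum 10^(L/10).
chiller: 87 − 20·log₁₀(53.0/4.3) = 87 − 21.82 = 65.18 dB.
diesel generator: 98 − 20·log₁₀(14.2/2.7) = 98 − 14.42 = 83.58 dB.
air handling unit: 77 − 20·log₁₀(45.0/4.6) = 77 − 19.81 = 57.19 dB.
Σ 10^(L/10) = 2.319e+08 → L_total = 10·log₁₀(2.319e+08) = 83.65 dB.

83.7 dB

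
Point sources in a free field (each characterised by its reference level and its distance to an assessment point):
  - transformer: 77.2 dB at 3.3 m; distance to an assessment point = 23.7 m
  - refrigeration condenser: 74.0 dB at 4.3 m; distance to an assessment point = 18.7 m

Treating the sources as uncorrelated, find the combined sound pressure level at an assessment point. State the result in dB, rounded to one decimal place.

Apply inverse-square spreading to bring every level to the receiver, then sum 10^(L/10).
transformer: 77.2 − 20·log₁₀(23.7/3.3) = 77.2 − 17.12 = 60.08 dB.
refrigeration condenser: 74.0 − 20·log₁₀(18.7/4.3) = 74.0 − 12.77 = 61.23 dB.
Σ 10^(L/10) = 2.346e+06 → L_total = 10·log₁₀(2.346e+06) = 63.70 dB.

63.7 dB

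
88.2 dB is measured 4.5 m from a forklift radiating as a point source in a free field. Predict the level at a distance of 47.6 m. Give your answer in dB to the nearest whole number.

Point-source attenuation: ΔL = 20·log₁₀(r₂/r₁) = 20·log₁₀(47.6/4.5) = 20.488 dB.
L₂ = 88.2 − 20·log₁₀(47.6/4.5) = 88.2 − 20.488 = 67.71 dB.

68 dB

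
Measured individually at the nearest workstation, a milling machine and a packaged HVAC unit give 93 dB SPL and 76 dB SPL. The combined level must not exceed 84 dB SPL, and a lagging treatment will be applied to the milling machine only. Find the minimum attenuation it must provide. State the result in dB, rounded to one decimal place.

Fixed contribution from the other source: Σ 10^(L/10) = 10^(76/10) = 3.981e+07 (76.00 dB SPL).
To meet 84 dB SPL overall, the treated milling machine may contribute at most 10^(84/10) − 3.981e+07 = 2.114e+08, i.e. 83.25 dB SPL.
So the milling machine must be reduced from 93 to 83.25 dB SPL: IL = 9.75 dB.

9.7 dB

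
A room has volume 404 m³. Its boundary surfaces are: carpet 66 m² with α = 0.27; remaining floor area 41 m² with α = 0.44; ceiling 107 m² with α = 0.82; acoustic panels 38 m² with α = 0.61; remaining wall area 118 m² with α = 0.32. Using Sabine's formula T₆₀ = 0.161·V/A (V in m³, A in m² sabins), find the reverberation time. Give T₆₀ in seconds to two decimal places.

Summing Sᵢαᵢ: 66·0.27 + 41·0.44 + 107·0.82 + 38·0.61 + 118·0.32 = 184.54 m².
T₆₀ = 0.161·V/A = 0.161·404/184.54 = 0.352 s.

0.35 s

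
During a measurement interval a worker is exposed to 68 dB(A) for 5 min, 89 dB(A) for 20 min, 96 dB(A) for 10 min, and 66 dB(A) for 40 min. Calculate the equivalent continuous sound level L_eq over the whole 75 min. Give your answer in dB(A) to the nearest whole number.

89 dB(A)

L_eq = 10·log₁₀[(1/T)·Σ tᵢ·10^(Lᵢ/10)] with T = 75 min.
Σ tᵢ·10^(Lᵢ/10) = 5·10^(68/10) + 20·10^(89/10) + 10·10^(96/10) + 40·10^(66/10) = 5.589e+10.
L_eq = 10·log₁₀(5.589e+10/75) = 88.72 dB(A).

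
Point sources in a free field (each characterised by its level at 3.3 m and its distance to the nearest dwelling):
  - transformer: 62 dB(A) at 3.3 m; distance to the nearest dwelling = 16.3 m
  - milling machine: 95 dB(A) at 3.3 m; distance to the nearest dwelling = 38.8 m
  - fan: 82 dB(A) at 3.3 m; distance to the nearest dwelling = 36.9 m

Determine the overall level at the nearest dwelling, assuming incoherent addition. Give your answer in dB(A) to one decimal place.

73.8 dB(A)

Propagate each source to the receiver with L = L_ref − 20·log₁₀(r/r_ref), then add intensities.
transformer: 62 − 20·log₁₀(16.3/3.3) = 62 − 13.87 = 48.13 dB(A).
milling machine: 95 − 20·log₁₀(38.8/3.3) = 95 − 21.41 = 73.59 dB(A).
fan: 82 − 20·log₁₀(36.9/3.3) = 82 − 20.97 = 61.03 dB(A).
Σ 10^(L/10) = 2.421e+07 → L_total = 10·log₁₀(2.421e+07) = 73.84 dB(A).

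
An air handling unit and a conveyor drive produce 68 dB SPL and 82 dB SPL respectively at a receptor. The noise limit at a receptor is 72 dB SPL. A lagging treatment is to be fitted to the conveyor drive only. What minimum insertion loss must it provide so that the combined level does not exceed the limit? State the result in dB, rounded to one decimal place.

Fixed contribution from the other source: Σ 10^(L/10) = 10^(68/10) = 6.310e+06 (68.00 dB SPL).
The limit corresponds to 10^(72/10) = 1.585e+07; subtracting the fixed part leaves 9.539e+06 for the conveyor drive, i.e. 69.80 dB SPL.
Required insertion loss = 82 − 69.80 = 12.20 dB.

12.2 dB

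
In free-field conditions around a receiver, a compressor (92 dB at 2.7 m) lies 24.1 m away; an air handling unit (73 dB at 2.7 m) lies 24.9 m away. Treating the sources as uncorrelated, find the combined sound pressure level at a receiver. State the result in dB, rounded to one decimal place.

Propagate each source to the receiver with L = L_ref − 20·log₁₀(r/r_ref), then add intensities.
compressor: 92 − 20·log₁₀(24.1/2.7) = 92 − 19.01 = 72.99 dB.
air handling unit: 73 − 20·log₁₀(24.9/2.7) = 73 − 19.30 = 53.70 dB.
Σ 10^(L/10) = 2.013e+07 → L_total = 10·log₁₀(2.013e+07) = 73.04 dB.

73.0 dB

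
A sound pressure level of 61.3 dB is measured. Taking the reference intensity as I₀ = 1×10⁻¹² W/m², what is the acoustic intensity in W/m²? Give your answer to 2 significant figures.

1.3e-06 W/m²

I/I₀ = 10^(61.3/10) = 1.349e+06, so I = 1.349e+06 × 10⁻¹² W/m².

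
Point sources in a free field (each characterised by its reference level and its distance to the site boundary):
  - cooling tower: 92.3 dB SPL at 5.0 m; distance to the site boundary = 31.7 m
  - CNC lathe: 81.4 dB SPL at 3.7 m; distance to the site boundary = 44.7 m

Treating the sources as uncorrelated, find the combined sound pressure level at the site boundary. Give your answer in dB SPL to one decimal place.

Propagate each source to the receiver with L = L_ref − 20·log₁₀(r/r_ref), then add intensities.
cooling tower: 92.3 − 20·log₁₀(31.7/5.0) = 92.3 − 16.04 = 76.26 dB SPL.
CNC lathe: 81.4 − 20·log₁₀(44.7/3.7) = 81.4 − 21.64 = 59.76 dB SPL.
Σ 10^(L/10) = 4.320e+07 → L_total = 10·log₁₀(4.320e+07) = 76.35 dB SPL.

76.4 dB SPL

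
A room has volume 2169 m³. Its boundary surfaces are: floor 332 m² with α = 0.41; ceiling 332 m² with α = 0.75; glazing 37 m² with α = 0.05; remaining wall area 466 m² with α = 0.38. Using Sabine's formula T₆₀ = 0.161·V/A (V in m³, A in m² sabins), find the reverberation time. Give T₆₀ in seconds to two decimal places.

Summing Sᵢαᵢ: 332·0.41 + 332·0.75 + 37·0.05 + 466·0.38 = 564.05 m².
T₆₀ = 0.161·V/A = 0.161·2169/564.05 = 0.619 s.

0.62 s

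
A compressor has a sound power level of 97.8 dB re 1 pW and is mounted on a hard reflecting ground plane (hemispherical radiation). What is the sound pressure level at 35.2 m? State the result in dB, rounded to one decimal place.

L_p = L_w − 10·log₁₀(2π·r²) with r = 35.2 m.
2π·r² = 7785 m², 10·log₁₀ of that is 38.913 dB.
L_p = 97.8 − 38.913 = 58.89 dB.

58.9 dB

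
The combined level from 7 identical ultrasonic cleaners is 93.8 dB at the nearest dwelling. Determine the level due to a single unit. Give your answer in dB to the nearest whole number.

85 dB

For N identical incoherent sources L_total = L₁ + 10·log₁₀ N, so L₁ = 93.8 − 10·log₁₀(7) = 93.8 − 8.451.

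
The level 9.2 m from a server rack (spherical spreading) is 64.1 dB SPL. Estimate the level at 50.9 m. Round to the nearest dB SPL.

Spherical spreading from a point source gives a 20·log₁₀(r₂/r₁) drop.
L₂ = 64.1 − 20·log₁₀(50.9/9.2) = 64.1 − 14.859 = 49.24 dB SPL.

49 dB SPL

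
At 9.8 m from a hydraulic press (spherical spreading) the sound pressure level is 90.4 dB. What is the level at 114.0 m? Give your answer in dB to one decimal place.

Point-source attenuation: ΔL = 20·log₁₀(r₂/r₁) = 20·log₁₀(114.0/9.8) = 21.314 dB.
L₂ = 90.4 − 20·log₁₀(114.0/9.8) = 90.4 − 21.314 = 69.09 dB.

69.1 dB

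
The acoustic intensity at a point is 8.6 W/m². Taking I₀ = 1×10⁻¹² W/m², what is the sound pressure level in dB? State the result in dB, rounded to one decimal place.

129.3 dB

Dividing by I₀ shifts the exponent by 12: I/I₀ = 8.6×10^12.
L = 10·(0.9345 + 12) = 129.34 dB.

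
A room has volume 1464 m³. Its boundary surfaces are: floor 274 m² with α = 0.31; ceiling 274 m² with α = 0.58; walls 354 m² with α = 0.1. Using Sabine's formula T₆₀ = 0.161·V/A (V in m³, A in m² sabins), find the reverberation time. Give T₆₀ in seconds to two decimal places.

0.84 s

Total absorption A = 274·0.31 + 274·0.58 + 354·0.1 = 279.26 m² sabins.
T₆₀ = 0.161 × 1464 / 279.26 = 0.844 s.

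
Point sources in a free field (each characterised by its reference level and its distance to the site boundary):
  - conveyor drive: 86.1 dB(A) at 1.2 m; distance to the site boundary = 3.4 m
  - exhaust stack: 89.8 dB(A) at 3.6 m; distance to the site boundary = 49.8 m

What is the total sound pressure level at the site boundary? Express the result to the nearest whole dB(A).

Propagate each source to the receiver with L = L_ref − 20·log₁₀(r/r_ref), then add intensities.
conveyor drive: 86.1 − 20·log₁₀(3.4/1.2) = 86.1 − 9.05 = 77.05 dB(A).
exhaust stack: 89.8 − 20·log₁₀(49.8/3.6) = 89.8 − 22.82 = 66.98 dB(A).
Σ 10^(L/10) = 5.574e+07 → L_total = 10·log₁₀(5.574e+07) = 77.46 dB(A).

77 dB(A)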